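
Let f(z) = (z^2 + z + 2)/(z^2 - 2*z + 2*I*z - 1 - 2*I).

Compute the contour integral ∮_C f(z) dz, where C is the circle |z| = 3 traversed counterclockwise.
pi*(4 + 6*I)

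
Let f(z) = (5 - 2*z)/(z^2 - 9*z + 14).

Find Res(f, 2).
Write f(z) = P(z)/Q(z) with P(z) = 5 - 2*z and Q(z) = z^2 - 9*z + 14.
The denominator factors as Q(z) = (z - 2)*(z - 7), so z = 2 is a simple zero of Q and P is analytic there; z = 2 is therefore a simple pole and
  Res(f, z₀) = P(z₀)/Q'(z₀).

Q'(z) = 2*z - 9, so Q'(2) = -5.
P(2) = 1.

Res(f, 2) = (1)/(-5) = -1/5

Final answer: -1/5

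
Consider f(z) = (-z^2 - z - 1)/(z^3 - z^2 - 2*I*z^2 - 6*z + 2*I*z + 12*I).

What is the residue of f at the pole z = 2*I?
Write f(z) = P(z)/Q(z) with P(z) = -z^2 - z - 1 and Q(z) = z^3 - z^2 - 2*I*z^2 - 6*z + 2*I*z + 12*I.
The denominator factors as Q(z) = (z - 2*I)*(z - 3)*(z + 2), so z = 2*I is a simple zero of Q and P is analytic there; z = 2*I is therefore a simple pole and
  Res(f, z₀) = P(z₀)/Q'(z₀).

Q'(z) = 3*z^2 - 2*z - 4*I*z - 6 + 2*I, so Q'(2*I) = -10 - 2*I.
P(2*I) = 3 - 2*I.

Res(f, 2*I) = (3 - 2*I)/(-10 - 2*I) = -1/4 + I/4

Final answer: -1/4 + I/4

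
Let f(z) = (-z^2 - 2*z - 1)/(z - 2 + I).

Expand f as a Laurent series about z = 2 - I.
Put w = z - (2 - I), i.e. z = w + 2 - I. The denominator is w, so it suffices to rewrite the numerator in powers of w.

P(z) = -z^2 - 2*z - 1
P(w + 2 - I) = -8 + 6*I + (-6 + 2*I)*w - w^2

Dividing each term by w:
  f = (-8 + 6*I)/w - 6 + 2*I - w

Substituting back w = z - 2 + I:
  f(z) = (-8 + 6*I)/(z - 2 + I) - 6 + 2*I - (z - 2 + I)

The series is finite because the numerator is a polynomial; the negative powers form the principal part, and the coefficient of 1/(z - 2 + I) gives Res(f, 2 - I) = -8 + 6*I.

Final answer: (-8 + 6*I)/(z - 2 + I) - 6 + 2*I - (z - 2 + I)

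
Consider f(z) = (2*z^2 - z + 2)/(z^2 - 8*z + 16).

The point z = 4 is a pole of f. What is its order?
2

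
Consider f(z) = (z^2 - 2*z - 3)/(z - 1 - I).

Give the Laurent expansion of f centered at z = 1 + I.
Put w = z - (1 + I), i.e. z = w + 1 + I. The denominator is w, so it suffices to rewrite the numerator in powers of w.

P(z) = z^2 - 2*z - 3
P(w + 1 + I) = -5 + 2*I*w + w^2

Dividing each term by w:
  f = -5/w + 2*I + w

Substituting back w = z - 1 - I:
  f(z) = -5/(z - 1 - I) + 2*I + (z - 1 - I)

The series is finite because the numerator is a polynomial; the negative powers form the principal part, and the coefficient of 1/(z - 1 - I) gives Res(f, 1 + I) = -5.

Final answer: -5/(z - 1 - I) + 2*I + (z - 1 - I)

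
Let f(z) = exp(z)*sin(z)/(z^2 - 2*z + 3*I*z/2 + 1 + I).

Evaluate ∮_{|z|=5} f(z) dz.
pi*(16/41 + 20*I/41)*exp(I/2)*sinh(1/2) + pi*(-20/41 + 16*I/41)*exp(2 - 2*I)*sin(2 - 2*I)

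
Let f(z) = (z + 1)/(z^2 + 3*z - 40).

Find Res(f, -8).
Write f(z) = P(z)/Q(z) with P(z) = z + 1 and Q(z) = z^2 + 3*z - 40.
The denominator factors as Q(z) = (z + 8)*(z - 5), so z = -8 is a simple zero of Q and P is analytic there; z = -8 is therefore a simple pole and
  Res(f, z₀) = P(z₀)/Q'(z₀).

Q'(z) = 2*z + 3, so Q'(-8) = -13.
P(-8) = -7.

Res(f, -8) = (-7)/(-13) = 7/13

Final answer: 7/13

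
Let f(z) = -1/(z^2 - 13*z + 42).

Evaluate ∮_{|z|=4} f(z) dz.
By the residue theorem, ∮_C f(z) dz = 2πi · (sum of the residues of f at the poles inside |z| = 4).

The denominator factors as (z - 6)*(z - 7), so the singularities of f are simple poles at z = 6, z = 7.
  |6|² = 36 > 16 = 4², so this pole is outside the contour.
  |7|² = 49 > 16 = 4², so this pole is outside the contour.

No pole lies inside the contour, so f is analytic on and inside C and the integral is 0 (Cauchy's theorem).

Final answer: 0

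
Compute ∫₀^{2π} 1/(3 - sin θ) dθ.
sqrt(2)*pi/2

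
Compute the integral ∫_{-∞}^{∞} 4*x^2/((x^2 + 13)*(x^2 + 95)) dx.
Let f(z) = 4*z^2/((z^2 + 13)*(z^2 + 95)). The denominator has no real zeros and deg Q - deg P = 2 ≥ 2, so the integral of f over the upper semicircle |z| = R tends to 0 as R → ∞. Closing the contour in the upper half-plane,
  ∫_{-∞}^{∞} f(x) dx = 2πi · Σ Res(f, z_k)  over the poles with Im z_k > 0.

Zeros of the denominator: z^2 + 13 = 0 gives z = ±sqrt(13)*I; z^2 + 95 = 0 gives z = ±sqrt(95)*I.
Upper half-plane: z = sqrt(13)*I, z = sqrt(95)*I (simple).

Each pole is a simple zero of Q(z) = z^4 + 108*z^2 + 1235, so Res(f, z₀) = P(z₀)/Q'(z₀) with P(z) = 4*z^2, Q'(z) = 4*z^3 + 216*z:
  Res(f, sqrt(13)*I) = (-52)/(164*sqrt(13)*I) = sqrt(13)*I/41
  Res(f, sqrt(95)*I) = (-380)/(-164*sqrt(95)*I) = -sqrt(95)*I/41

Sum of residues: I*(-sqrt(95) + sqrt(13))/41
∫_{-∞}^{∞} f(x) dx = 2πi · (I*(-sqrt(95) + sqrt(13))/41) = 2*pi*(-sqrt(13) + sqrt(95))/41

Final answer: 2*pi*(-sqrt(13) + sqrt(95))/41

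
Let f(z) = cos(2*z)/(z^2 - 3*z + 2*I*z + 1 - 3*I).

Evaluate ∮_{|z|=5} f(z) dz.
2*I*pi*cos(4 - 2*I) - 2*I*pi*cos(2 - 2*I)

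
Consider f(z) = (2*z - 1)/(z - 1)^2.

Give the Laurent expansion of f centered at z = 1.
1/(z - 1)^2 + 2/(z - 1)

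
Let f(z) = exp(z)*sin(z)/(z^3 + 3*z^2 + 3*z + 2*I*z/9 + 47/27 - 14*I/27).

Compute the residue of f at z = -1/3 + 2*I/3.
Write f(z) = P(z)/Q(z) with P(z) = exp(z)*sin(z) and Q(z) = z^3 + 3*z^2 + 3*z + 2*I*z/9 + 47/27 - 14*I/27.
The denominator factors as Q(z) = (z + 2/3 + I)*(z + 2 - I/3)*(z + 1/3 - 2*I/3), so z = -1/3 + 2*I/3 is a simple zero of Q and P is analytic there; z = -1/3 + 2*I/3 is therefore a simple pole and
  Res(f, z₀) = P(z₀)/Q'(z₀).

Q'(z) = 3*z^2 + 6*z + 3 + 2*I/9, so Q'(-1/3 + 2*I/3) = 26*I/9.
P(-1/3 + 2*I/3) = -exp(-1/3 + 2*I/3)*sin(1/3 - 2*I/3).

Res(f, -1/3 + 2*I/3) = (-exp(-1/3 + 2*I/3)*sin(1/3 - 2*I/3))/(26*I/9) = 9*I*exp(-1/3 + 2*I/3)*sin(1/3 - 2*I/3)/26

Final answer: 9*I*exp(-1/3 + 2*I/3)*sin(1/3 - 2*I/3)/26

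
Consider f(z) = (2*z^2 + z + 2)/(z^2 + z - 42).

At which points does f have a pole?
The singularities of f are the zeros of the denominator. Factoring,
  z^2 + z - 42 = (z + 7)*(z - 6)
so the candidates are z = -7, z = 6.

Check the numerator P(z) = 2*z^2 + z + 2 at each one:
  P(-7) = 93 ≠ 0, so z = -7 is a (simple) pole.
  P(6) = 80 ≠ 0, so z = 6 is a (simple) pole.

Poles of f: {-7, 6}

Final answer: {-7, 6}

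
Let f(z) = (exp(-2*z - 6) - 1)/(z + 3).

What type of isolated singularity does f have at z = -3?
removable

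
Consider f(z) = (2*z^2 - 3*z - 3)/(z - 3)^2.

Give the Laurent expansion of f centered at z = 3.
Put w = z - (3), i.e. z = w + 3. The denominator is w^2, so it suffices to rewrite the numerator in powers of w.

P(z) = 2*z^2 - 3*z - 3
P(w + 3) = 6 + 9*w + 2*w^2

Dividing each term by w^2:
  f = 6/w^2 + 9/w + 2

Substituting back w = z - 3:
  f(z) = 6/(z - 3)^2 + 9/(z - 3) + 2

The series is finite because the numerator is a polynomial; the negative powers form the principal part, and the coefficient of 1/(z - 3) gives Res(f, 3) = 9.

Final answer: 6/(z - 3)^2 + 9/(z - 3) + 2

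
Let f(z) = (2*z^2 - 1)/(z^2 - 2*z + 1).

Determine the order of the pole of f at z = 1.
Factor the denominator:
  z^2 - 2*z + 1 = (z - 1)^2

The numerator P(z) = 2*z^2 - 1 has P(1) = 1 ≠ 0, so no factor of (z - 1) cancels.
Near z = 1 we can therefore write f(z) = g(z)/(z - 1)^2 with g analytic at 1 and g(1) ≠ 0 (g is just the numerator).

Hence z = 1 is a pole of order 2.

Final answer: 2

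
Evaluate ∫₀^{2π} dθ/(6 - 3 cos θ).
2*sqrt(3)*pi/9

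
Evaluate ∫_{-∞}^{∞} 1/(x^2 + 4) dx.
pi/2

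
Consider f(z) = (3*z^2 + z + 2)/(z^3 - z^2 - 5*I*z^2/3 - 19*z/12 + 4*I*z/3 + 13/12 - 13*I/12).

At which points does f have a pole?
The singularities of f are the zeros of the denominator. Factoring,
  z^3 - z^2 - 5*I*z^2/3 - 19*z/12 + 4*I*z/3 + 13/12 - 13*I/12 = (z - 1/2 + I/3)*(z - 3/2 - I)*(z + 1 - I)
so the candidates are z = 1/2 - I/3, z = 3/2 + I, z = -1 + I.

Check the numerator P(z) = 3*z^2 + z + 2 at each one:
  P(1/2 - I/3) = 35/12 - 4*I/3 ≠ 0, so z = 1/2 - I/3 is a (simple) pole.
  P(3/2 + I) = 29/4 + 10*I ≠ 0, so z = 3/2 + I is a (simple) pole.
  P(-1 + I) = 1 - 5*I ≠ 0, so z = -1 + I is a (simple) pole.

Poles of f: {-1 + I, 1/2 - I/3, 3/2 + I}

Final answer: {-1 + I, 1/2 - I/3, 3/2 + I}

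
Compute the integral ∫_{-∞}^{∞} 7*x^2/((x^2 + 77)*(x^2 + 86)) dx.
Let f(z) = 7*z^2/((z^2 + 77)*(z^2 + 86)). The denominator has no real zeros and deg Q - deg P = 2 ≥ 2, so the integral of f over the upper semicircle |z| = R tends to 0 as R → ∞. Closing the contour in the upper half-plane,
  ∫_{-∞}^{∞} f(x) dx = 2πi · Σ Res(f, z_k)  over the poles with Im z_k > 0.

Zeros of the denominator: z^2 + 77 = 0 gives z = ±sqrt(77)*I; z^2 + 86 = 0 gives z = ±sqrt(86)*I.
Upper half-plane: z = sqrt(77)*I, z = sqrt(86)*I (simple).

Each pole is a simple zero of Q(z) = z^4 + 163*z^2 + 6622, so Res(f, z₀) = P(z₀)/Q'(z₀) with P(z) = 7*z^2, Q'(z) = 4*z^3 + 326*z:
  Res(f, sqrt(77)*I) = (-539)/(18*sqrt(77)*I) = 7*sqrt(77)*I/18
  Res(f, sqrt(86)*I) = (-602)/(-18*sqrt(86)*I) = -7*sqrt(86)*I/18

Sum of residues: 7*I*(-sqrt(86) + sqrt(77))/18
∫_{-∞}^{∞} f(x) dx = 2πi · (7*I*(-sqrt(86) + sqrt(77))/18) = 7*pi*(-sqrt(77) + sqrt(86))/9

Final answer: 7*pi*(-sqrt(77) + sqrt(86))/9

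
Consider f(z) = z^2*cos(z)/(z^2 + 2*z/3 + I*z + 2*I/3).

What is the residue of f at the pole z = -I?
Write f(z) = P(z)/Q(z) with P(z) = z^2*cos(z) and Q(z) = z^2 + 2*z/3 + I*z + 2*I/3.
The denominator factors as Q(z) = (z + 2/3)*(z + I), so z = -I is a simple zero of Q and P is analytic there; z = -I is therefore a simple pole and
  Res(f, z₀) = P(z₀)/Q'(z₀).

Q'(z) = 2*z + 2/3 + I, so Q'(-I) = 2/3 - I.
P(-I) = -cosh(1).

Res(f, -I) = (-cosh(1))/(2/3 - I) = (-6/13 - 9*I/13)*cosh(1)

Final answer: (-6/13 - 9*I/13)*cosh(1)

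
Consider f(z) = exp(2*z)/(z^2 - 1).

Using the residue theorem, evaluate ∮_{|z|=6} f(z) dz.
By the residue theorem, ∮_C f(z) dz = 2πi · (sum of the residues of f at the poles inside |z| = 6).

The denominator factors as (z - 1)*(z + 1), so the singularities of f are simple poles at z = 1, z = -1.
  |1|² = 1 < 36 = 6², so this pole is inside the contour.
  |-1|² = 1 < 36 = 6², so this pole is inside the contour.

With P(z) = exp(2*z) and Q(z) = z^2 - 1, each pole is simple, so Res(f, z₀) = P(z₀)/Q'(z₀) with Q'(z) = 2*z.
  Res(f, 1) = P(1)/Q'(1) = (exp(2))/(2) = exp(2)/2
  Res(f, -1) = P(-1)/Q'(-1) = (exp(-2))/(-2) = -exp(-2)/2

Sum of residues inside C: -exp(-2)/2 + exp(2)/2
∮_C f(z) dz = 2πi · (-exp(-2)/2 + exp(2)/2) = -I*pi*exp(-2) + I*pi*exp(2)

Final answer: -I*pi*exp(-2) + I*pi*exp(2)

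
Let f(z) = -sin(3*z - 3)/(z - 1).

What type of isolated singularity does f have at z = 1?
Let u = z - 1. The argument of sin is 3*z - 3 = 3u, so
  f = -sin(3u)/u = -((3u) - (3u)^3/6 + ...)/u = -3 + (9/2)*u^2 - ...
The Laurent expansion about u = 0 has no negative powers; equivalently lim_{z→1} f(z) = -3 exists and is finite.
So the singularity is removable.

Final answer: removable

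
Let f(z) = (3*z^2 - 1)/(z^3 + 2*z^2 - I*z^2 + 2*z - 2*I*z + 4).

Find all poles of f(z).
The singularities of f are the zeros of the denominator. Factoring,
  z^3 + 2*z^2 - I*z^2 + 2*z - 2*I*z + 4 = (z + 2)*(z + I)*(z - 2*I)
so the candidates are z = -2, z = -I, z = 2*I.

Check the numerator P(z) = 3*z^2 - 1 at each one:
  P(-2) = 11 ≠ 0, so z = -2 is a (simple) pole.
  P(-I) = -4 ≠ 0, so z = -I is a (simple) pole.
  P(2*I) = -13 ≠ 0, so z = 2*I is a (simple) pole.

Poles of f: {-2, -I, 2*I}

Final answer: {-2, -I, 2*I}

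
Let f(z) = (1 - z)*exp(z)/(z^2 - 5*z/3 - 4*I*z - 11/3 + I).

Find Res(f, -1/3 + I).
Write f(z) = P(z)/Q(z) with P(z) = (1 - z)*exp(z) and Q(z) = z^2 - 5*z/3 - 4*I*z - 11/3 + I.
The denominator factors as Q(z) = (z - 2 - 3*I)*(z + 1/3 - I), so z = -1/3 + I is a simple zero of Q and P is analytic there; z = -1/3 + I is therefore a simple pole and
  Res(f, z₀) = P(z₀)/Q'(z₀).

Q'(z) = 2*z - 5/3 - 4*I, so Q'(-1/3 + I) = -7/3 - 2*I.
P(-1/3 + I) = (4/3 - I)*exp(-1/3 + I).

Res(f, -1/3 + I) = ((4/3 - I)*exp(-1/3 + I))/(-7/3 - 2*I) = (-2/17 + 9*I/17)*exp(-1/3 + I)

Final answer: (-2/17 + 9*I/17)*exp(-1/3 + I)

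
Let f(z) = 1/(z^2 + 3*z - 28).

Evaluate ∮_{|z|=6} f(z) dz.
2*I*pi/11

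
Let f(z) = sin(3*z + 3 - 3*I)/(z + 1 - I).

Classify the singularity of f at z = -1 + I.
Let u = z + 1 - I. The argument of sin is 3*z + 3 - 3*I = 3u, so
  f = sin(3u)/u = ((3u) - (3u)^3/6 + ...)/u = 3 - (9/2)*u^2 + ...
The Laurent expansion about u = 0 has no negative powers; equivalently lim_{z→-1 + I} f(z) = 3 exists and is finite.
So the singularity is removable.

Final answer: removable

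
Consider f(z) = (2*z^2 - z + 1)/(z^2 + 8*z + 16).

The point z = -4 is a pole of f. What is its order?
Factor the denominator:
  z^2 + 8*z + 16 = (z + 4)^2

The numerator P(z) = 2*z^2 - z + 1 has P(-4) = 37 ≠ 0, so no factor of (z + 4) cancels.
Near z = -4 we can therefore write f(z) = g(z)/(z + 4)^2 with g analytic at -4 and g(-4) ≠ 0 (g is just the numerator).

Hence z = -4 is a pole of order 2.

Final answer: 2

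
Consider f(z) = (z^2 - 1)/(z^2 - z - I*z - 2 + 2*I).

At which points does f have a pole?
The singularities of f are the zeros of the denominator. Factoring,
  z^2 - z - I*z - 2 + 2*I = (z + 1 - I)*(z - 2)
so the candidates are z = -1 + I, z = 2.

Check the numerator P(z) = z^2 - 1 at each one:
  P(-1 + I) = -1 - 2*I ≠ 0, so z = -1 + I is a (simple) pole.
  P(2) = 3 ≠ 0, so z = 2 is a (simple) pole.

Poles of f: {-1 + I, 2}

Final answer: {-1 + I, 2}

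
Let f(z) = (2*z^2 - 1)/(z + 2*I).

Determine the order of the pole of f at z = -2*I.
1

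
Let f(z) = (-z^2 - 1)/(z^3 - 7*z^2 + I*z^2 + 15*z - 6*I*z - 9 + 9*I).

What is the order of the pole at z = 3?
Factor the denominator:
  z^3 - 7*z^2 + I*z^2 + 15*z - 6*I*z - 9 + 9*I = (z - 3)^2*(z - 1 + I)

The numerator P(z) = -z^2 - 1 has P(3) = -10 ≠ 0, so no factor of (z - 3) cancels.
Near z = 3 we can therefore write f(z) = g(z)/(z - 3)^2 with g analytic at 3 and g(3) ≠ 0 (g is the numerator divided by the remaining denominator factors).

Hence z = 3 is a pole of order 2.

Final answer: 2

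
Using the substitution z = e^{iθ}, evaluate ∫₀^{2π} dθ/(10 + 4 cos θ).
sqrt(21)*pi/21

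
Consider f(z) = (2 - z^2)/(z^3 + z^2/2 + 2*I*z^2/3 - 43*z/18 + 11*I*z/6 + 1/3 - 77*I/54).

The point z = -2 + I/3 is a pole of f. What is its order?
Factor the denominator:
  z^3 + z^2/2 + 2*I*z^2/3 - 43*z/18 + 11*I*z/6 + 1/3 - 77*I/54 = (z + 2 - I/3)*(z - 1 + 2*I/3)*(z - 1/2 + I/3)

The numerator P(z) = 2 - z^2 has P(-2 + I/3) = -17/9 + 4*I/3 ≠ 0, so no factor of (z + 2 - I/3) cancels.
Near z = -2 + I/3 we can therefore write f(z) = g(z)/(z + 2 - I/3) with g analytic at -2 + I/3 and g(-2 + I/3) ≠ 0 (g is the numerator divided by the remaining denominator factors).

Hence z = -2 + I/3 is a pole of order 1.

Final answer: 1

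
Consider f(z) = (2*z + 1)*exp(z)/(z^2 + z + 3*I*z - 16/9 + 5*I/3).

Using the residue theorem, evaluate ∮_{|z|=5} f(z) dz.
By the residue theorem, ∮_C f(z) dz = 2πi · (sum of the residues of f at the poles inside |z| = 5).

The denominator factors as (z + 2/3 + I)*(z + 1/3 + 2*I), so the singularities of f are simple poles at z = -2/3 - I, z = -1/3 - 2*I.
  |-2/3 - I|² = 13/9 < 25 = 5², so this pole is inside the contour.
  |-1/3 - 2*I|² = 37/9 < 25 = 5², so this pole is inside the contour.

With P(z) = (2*z + 1)*exp(z) and Q(z) = z^2 + z + 3*I*z - 16/9 + 5*I/3, each pole is simple, so Res(f, z₀) = P(z₀)/Q'(z₀) with Q'(z) = 2*z + 1 + 3*I.
  Res(f, -2/3 - I) = P(-2/3 - I)/Q'(-2/3 - I) = ((-1/3 - 2*I)*exp(-2/3 - I))/(-1/3 + I) = (-17/10 + 9*I/10)*exp(-2/3 - I)
  Res(f, -1/3 - 2*I) = P(-1/3 - 2*I)/Q'(-1/3 - 2*I) = ((1/3 - 4*I)*exp(-1/3 - 2*I))/(1/3 - I) = (37/10 - 9*I/10)*exp(-1/3 - 2*I)

Sum of residues inside C: (37/10 - 9*I/10)*exp(-1/3 - 2*I) + (-17/10 + 9*I/10)*exp(-2/3 - I)
∮_C f(z) dz = 2πi · ((37/10 - 9*I/10)*exp(-1/3 - 2*I) + (-17/10 + 9*I/10)*exp(-2/3 - I)) = pi*(9/5 + 37*I/5)*exp(-1/3 - 2*I) + pi*(-9/5 - 17*I/5)*exp(-2/3 - I)

Final answer: pi*(9/5 + 37*I/5)*exp(-1/3 - 2*I) + pi*(-9/5 - 17*I/5)*exp(-2/3 - I)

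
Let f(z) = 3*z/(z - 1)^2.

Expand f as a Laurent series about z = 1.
Put w = z - (1), i.e. z = w + 1. The denominator is w^2, so it suffices to rewrite the numerator in powers of w.

P(z) = 3*z
P(w + 1) = 3 + 3*w

Dividing each term by w^2:
  f = 3/w^2 + 3/w

Substituting back w = z - 1:
  f(z) = 3/(z - 1)^2 + 3/(z - 1)

The series is finite because the numerator is a polynomial; the negative powers form the principal part, and the coefficient of 1/(z - 1) gives Res(f, 1) = 3.

Final answer: 3/(z - 1)^2 + 3/(z - 1)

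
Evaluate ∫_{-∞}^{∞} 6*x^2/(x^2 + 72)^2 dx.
Let f(z) = 6*z^2/(z^2 + 72)^2. The denominator has no real zeros and deg Q - deg P = 2 ≥ 2, so the integral of f over the upper semicircle |z| = R tends to 0 as R → ∞. Closing the contour in the upper half-plane,
  ∫_{-∞}^{∞} f(x) dx = 2πi · Σ Res(f, z_k)  over the poles with Im z_k > 0.

Zeros of the denominator: z^2 + 72 = 0 gives z = ±6*sqrt(2)*I.
Upper half-plane: z = 6*sqrt(2)*I (a pole of order 2).

Write f(z) = g(z)/(z - 6*sqrt(2)*I)^2 with g(z) = 6*z^2/(z + 6*sqrt(2)*I)^2. For a double pole, Res(f, z₀) = g'(z₀):
  g'(z) = 72*sqrt(2)*I*z/(z + 6*sqrt(2)*I)^3
  Res(f, 6*sqrt(2)*I) = g'(6*sqrt(2)*I) = -sqrt(2)*I/8

∫_{-∞}^{∞} f(x) dx = 2πi · (-sqrt(2)*I/8) = sqrt(2)*pi/4

Final answer: sqrt(2)*pi/4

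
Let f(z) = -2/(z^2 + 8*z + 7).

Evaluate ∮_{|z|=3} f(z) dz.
-2*I*pi/3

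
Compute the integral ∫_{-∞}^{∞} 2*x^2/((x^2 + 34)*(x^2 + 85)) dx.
2*pi*(-sqrt(34) + sqrt(85))/51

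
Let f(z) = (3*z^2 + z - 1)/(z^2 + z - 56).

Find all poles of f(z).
{-8, 7}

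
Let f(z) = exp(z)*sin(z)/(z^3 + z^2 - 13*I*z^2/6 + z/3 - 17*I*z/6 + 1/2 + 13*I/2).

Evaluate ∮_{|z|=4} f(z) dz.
By the residue theorem, ∮_C f(z) dz = 2πi · (sum of the residues of f at the poles inside |z| = 4).

The denominator factors as (z - 3*I)*(z - 1 + I/3)*(z + 2 + I/2), so the singularities of f are simple poles at z = 3*I, z = 1 - I/3, z = -2 - I/2.
  |3*I|² = 9 < 16 = 4², so this pole is inside the contour.
  |1 - I/3|² = 10/9 < 16 = 4², so this pole is inside the contour.
  |-2 - I/2|² = 17/4 < 16 = 4², so this pole is inside the contour.

With P(z) = exp(z)*sin(z) and Q(z) = z^3 + z^2 - 13*I*z^2/6 + z/3 - 17*I*z/6 + 1/2 + 13*I/2, each pole is simple, so Res(f, z₀) = P(z₀)/Q'(z₀) with Q'(z) = 3*z^2 + 2*z - 13*I*z/3 + 1/3 - 17*I/6.
  Res(f, 3*I) = P(3*I)/Q'(3*I) = (I*exp(3*I)*sinh(3))/(-41/3 + 19*I/6) = (114/7085 - 492*I/7085)*exp(3*I)*sinh(3)
  Res(f, 1 - I/3) = P(1 - I/3)/Q'(1 - I/3) = (exp(1 - I/3)*sin(1 - I/3))/(32/9 - 59*I/6) = (1152/35425 + 3186*I/35425)*exp(1 - I/3)*sin(1 - I/3)
  Res(f, -2 - I/2) = P(-2 - I/2)/Q'(-2 - I/2) = (-exp(-2 - I/2)*sin(2 + I/2))/(65/12 + 65*I/6) = (-12/325 + 24*I/325)*exp(-2 - I/2)*sin(2 + I/2)

Sum of residues inside C: (-12/325 + 24*I/325)*exp(-2 - I/2)*sin(2 + I/2) + (1152/35425 + 3186*I/35425)*exp(1 - I/3)*sin(1 - I/3) + (114/7085 - 492*I/7085)*exp(3*I)*sinh(3)
∮_C f(z) dz = 2πi · ((-12/325 + 24*I/325)*exp(-2 - I/2)*sin(2 + I/2) + (1152/35425 + 3186*I/35425)*exp(1 - I/3)*sin(1 - I/3) + (114/7085 - 492*I/7085)*exp(3*I)*sinh(3)) = pi*(984/7085 + 228*I/7085)*exp(3*I)*sinh(3) + pi*(-48/325 - 24*I/325)*exp(-2 - I/2)*sin(2 + I/2) + pi*(-6372/35425 + 2304*I/35425)*exp(1 - I/3)*sin(1 - I/3)

Final answer: pi*(984/7085 + 228*I/7085)*exp(3*I)*sinh(3) + pi*(-48/325 - 24*I/325)*exp(-2 - I/2)*sin(2 + I/2) + pi*(-6372/35425 + 2304*I/35425)*exp(1 - I/3)*sin(1 - I/3)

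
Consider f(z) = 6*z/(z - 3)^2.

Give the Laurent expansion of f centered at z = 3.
Put w = z - (3), i.e. z = w + 3. The denominator is w^2, so it suffices to rewrite the numerator in powers of w.

P(z) = 6*z
P(w + 3) = 18 + 6*w

Dividing each term by w^2:
  f = 18/w^2 + 6/w

Substituting back w = z - 3:
  f(z) = 18/(z - 3)^2 + 6/(z - 3)

The series is finite because the numerator is a polynomial; the negative powers form the principal part, and the coefficient of 1/(z - 3) gives Res(f, 3) = 6.

Final answer: 18/(z - 3)^2 + 6/(z - 3)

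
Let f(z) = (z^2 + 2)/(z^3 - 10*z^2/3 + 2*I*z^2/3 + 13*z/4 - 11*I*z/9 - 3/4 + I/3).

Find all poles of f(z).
The singularities of f are the zeros of the denominator. Factoring,
  z^3 - 10*z^2/3 + 2*I*z^2/3 + 13*z/4 - 11*I*z/9 - 3/4 + I/3 = (z - 1/3)*(z - 3/2 + 2*I/3)*(z - 3/2)
so the candidates are z = 1/3, z = 3/2 - 2*I/3, z = 3/2.

Check the numerator P(z) = z^2 + 2 at each one:
  P(1/3) = 19/9 ≠ 0, so z = 1/3 is a (simple) pole.
  P(3/2 - 2*I/3) = 137/36 - 2*I ≠ 0, so z = 3/2 - 2*I/3 is a (simple) pole.
  P(3/2) = 17/4 ≠ 0, so z = 3/2 is a (simple) pole.

Poles of f: {1/3, 3/2 - 2*I/3, 3/2}

Final answer: {1/3, 3/2 - 2*I/3, 3/2}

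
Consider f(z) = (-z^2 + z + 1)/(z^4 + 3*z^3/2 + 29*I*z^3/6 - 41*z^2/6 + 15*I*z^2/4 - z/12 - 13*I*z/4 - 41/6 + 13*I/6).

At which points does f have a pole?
{-2 - 3*I/2, -1/2 - 3*I, 2*I/3, 1 - I}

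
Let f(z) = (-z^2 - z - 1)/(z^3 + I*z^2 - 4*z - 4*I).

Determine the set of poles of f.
The singularities of f are the zeros of the denominator. Factoring,
  z^3 + I*z^2 - 4*z - 4*I = (z - 2)*(z + 2)*(z + I)
so the candidates are z = 2, z = -2, z = -I.

Check the numerator P(z) = -z^2 - z - 1 at each one:
  P(2) = -7 ≠ 0, so z = 2 is a (simple) pole.
  P(-2) = -3 ≠ 0, so z = -2 is a (simple) pole.
  P(-I) = I ≠ 0, so z = -I is a (simple) pole.

Poles of f: {-2, -I, 2}

Final answer: {-2, -I, 2}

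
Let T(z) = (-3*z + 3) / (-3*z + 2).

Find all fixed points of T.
T(z) = z means -3*z + 3 = z*(-3*z + 2), i.e.
  -3*z^2 + 5*z - 3 = 0.
Discriminant: (5)^2 - 4*(-3)*(-3) = -11, so the roots are complex conjugates.
  z = (-5 ± I*sqrt(11))/(2*(-3))
Fixed points: {5/6 - sqrt(11)*I/6, 5/6 + sqrt(11)*I/6}

Final answer: {5/6 - sqrt(11)*I/6, 5/6 + sqrt(11)*I/6}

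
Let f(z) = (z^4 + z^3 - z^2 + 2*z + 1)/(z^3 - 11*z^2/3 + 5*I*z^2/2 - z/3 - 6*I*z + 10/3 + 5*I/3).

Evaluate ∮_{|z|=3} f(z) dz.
By the residue theorem, ∮_C f(z) dz = 2πi · (sum of the residues of f at the poles inside |z| = 3).

The denominator factors as (z - 3 + I)*(z + 1/3 + I)*(z - 1 + I/2), so the singularities of f are simple poles at z = 3 - I, z = -1/3 - I, z = 1 - I/2.
  |3 - I|² = 10 > 9 = 3², so this pole is outside the contour.
  |-1/3 - I|² = 10/9 < 9 = 3², so this pole is inside the contour.
  |1 - I/2|² = 5/4 < 9 = 3², so this pole is inside the contour.

With P(z) = z^4 + z^3 - z^2 + 2*z + 1 and Q(z) = z^3 - 11*z^2/3 + 5*I*z^2/2 - z/3 - 6*I*z + 10/3 + 5*I/3, each pole is simple, so Res(f, z₀) = P(z₀)/Q'(z₀) with Q'(z) = 3*z^2 - 22*z/3 + 5*I*z - 1/3 - 6*I.
  Res(f, -1/3 - I) = P(-1/3 - I)/Q'(-1/3 - I) = (205/81 - 86*I/27)/(40/9 + 5*I/3) = 866/3285 - 893*I/1095
  Res(f, 1 - I/2) = P(1 - I/2)/Q'(1 - I/2) = (33/16 - 23*I/8)/(-35/12 - I/3) = -2913/4964 + 2613*I/2482

Sum of residues inside C: -989/3060 + 121*I/510
∮_C f(z) dz = 2πi · (-989/3060 + 121*I/510) = pi*(-121/255 - 989*I/1530)

Final answer: pi*(-121/255 - 989*I/1530)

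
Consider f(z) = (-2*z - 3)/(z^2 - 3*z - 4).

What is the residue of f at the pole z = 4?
Write f(z) = P(z)/Q(z) with P(z) = -2*z - 3 and Q(z) = z^2 - 3*z - 4.
The denominator factors as Q(z) = (z + 1)*(z - 4), so z = 4 is a simple zero of Q and P is analytic there; z = 4 is therefore a simple pole and
  Res(f, z₀) = P(z₀)/Q'(z₀).

Q'(z) = 2*z - 3, so Q'(4) = 5.
P(4) = -11.

Res(f, 4) = (-11)/(5) = -11/5

Final answer: -11/5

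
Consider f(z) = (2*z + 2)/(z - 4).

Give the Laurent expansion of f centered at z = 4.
Put w = z - (4), i.e. z = w + 4. The denominator is w, so it suffices to rewrite the numerator in powers of w.

P(z) = 2*z + 2
P(w + 4) = 10 + 2*w

Dividing each term by w:
  f = 10/w + 2

Substituting back w = z - 4:
  f(z) = 10/(z - 4) + 2

The series is finite because the numerator is a polynomial; the negative powers form the principal part, and the coefficient of 1/(z - 4) gives Res(f, 4) = 10.

Final answer: 10/(z - 4) + 2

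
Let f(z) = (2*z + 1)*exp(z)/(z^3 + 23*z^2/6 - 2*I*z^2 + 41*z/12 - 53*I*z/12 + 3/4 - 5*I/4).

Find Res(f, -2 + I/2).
Write f(z) = P(z)/Q(z) with P(z) = (2*z + 1)*exp(z) and Q(z) = z^3 + 23*z^2/6 - 2*I*z^2 + 41*z/12 - 53*I*z/12 + 3/4 - 5*I/4.
The denominator factors as Q(z) = (z + 1/3)*(z + 3/2 - 3*I/2)*(z + 2 - I/2), so z = -2 + I/2 is a simple zero of Q and P is analytic there; z = -2 + I/2 is therefore a simple pole and
  Res(f, z₀) = P(z₀)/Q'(z₀).

Q'(z) = 3*z^2 + 23*z/3 - 4*I*z + 41/12 - 53*I/12, so Q'(-2 + I/2) = 4/3 + 17*I/12.
P(-2 + I/2) = (-3 + I)*exp(-2 + I/2).

Res(f, -2 + I/2) = ((-3 + I)*exp(-2 + I/2))/(4/3 + 17*I/12) = (-372/545 + 804*I/545)*exp(-2 + I/2)

Final answer: (-372/545 + 804*I/545)*exp(-2 + I/2)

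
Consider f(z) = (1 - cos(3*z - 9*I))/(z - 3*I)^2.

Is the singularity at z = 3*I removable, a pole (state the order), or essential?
Let u = z - 3*I. The argument of cos is 3*z - 9*I = 3u, so
  f = (1 - cos(3u))/u^2 = ((3u)^2/2 - (3u)^4/24 + ...)/u^2 = 9/2 - (27/8)*u^2 + ...
The Laurent expansion about u = 0 has no negative powers; equivalently lim_{z→3*I} f(z) = 9/2 exists and is finite.
So the singularity is removable.

Final answer: removable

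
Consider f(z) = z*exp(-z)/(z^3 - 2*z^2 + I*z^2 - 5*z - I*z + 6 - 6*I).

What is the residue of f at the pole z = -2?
Write f(z) = P(z)/Q(z) with P(z) = z*exp(-z) and Q(z) = z^3 - 2*z^2 + I*z^2 - 5*z - I*z + 6 - 6*I.
The denominator factors as Q(z) = (z - 3)*(z + 2)*(z - 1 + I), so z = -2 is a simple zero of Q and P is analytic there; z = -2 is therefore a simple pole and
  Res(f, z₀) = P(z₀)/Q'(z₀).

Q'(z) = 3*z^2 - 4*z + 2*I*z - 5 - I, so Q'(-2) = 15 - 5*I.
P(-2) = -2*exp(2).

Res(f, -2) = (-2*exp(2))/(15 - 5*I) = (-3/25 - I/25)*exp(2)

Final answer: (-3/25 - I/25)*exp(2)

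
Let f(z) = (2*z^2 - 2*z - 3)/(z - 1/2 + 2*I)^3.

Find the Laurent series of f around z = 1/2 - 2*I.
-23/(2*(z - 1/2 + 2*I)^3) - 8*I/(z - 1/2 + 2*I)^2 + 2/(z - 1/2 + 2*I)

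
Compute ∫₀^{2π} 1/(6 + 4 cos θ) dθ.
Let J = ∫₀^{2π} dθ/(6 + 4 cos θ).
Put z = e^{iθ}: then cos θ = (z + 1/z)/2, dθ = dz/(iz), and z runs once counterclockwise around |z| = 1:
  J = ∮_{|z|=1} 1/(6 + 4*(z + 1/z)/2) · dz/(iz) = (2/i) ∮_{|z|=1} dz/(4*z^2 + 12*z + 4).
The roots of 4*z^2 + 12*z + 4 are z = (-6 ± sqrt(6^2 - 4^2))/4, with sqrt(20) = 2*sqrt(5); their product is 1, so only z₊ = -3/2 + sqrt(5)/2 lies inside the unit circle (z₋ = -3/2 - sqrt(5)/2 lies outside).
z₊ is a simple zero of q(z) = 4*z^2 + 12*z + 4, so Res(1/q, z₊) = 1/q'(z₊) with q'(z) = 8*z + 12; and q'(z₊) = 4*(z₊ - z₋) = 4*sqrt(5).
Therefore J = (2/i) · 2πi · 1/(4*sqrt(5)) = 2*pi/(2*sqrt(5)) = sqrt(5)*pi/5

Final answer: sqrt(5)*pi/5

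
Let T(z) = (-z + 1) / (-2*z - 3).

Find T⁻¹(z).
(-3*z - 1)/(2*z - 1)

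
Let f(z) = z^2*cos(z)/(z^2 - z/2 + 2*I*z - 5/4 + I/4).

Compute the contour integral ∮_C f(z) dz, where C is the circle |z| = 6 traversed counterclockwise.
pi*(6/13 + 4*I/13)*cos(1/2 + I/2) + pi*(46/13 + 9*I/13)*cos(1 - 3*I/2)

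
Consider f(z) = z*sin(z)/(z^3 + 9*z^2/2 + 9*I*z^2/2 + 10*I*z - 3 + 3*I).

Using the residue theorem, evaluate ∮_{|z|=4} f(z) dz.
pi*(-1 - I)*sin(1 + I) + pi*(2/5 + 2*I/5)*sin(1/2 + I/2)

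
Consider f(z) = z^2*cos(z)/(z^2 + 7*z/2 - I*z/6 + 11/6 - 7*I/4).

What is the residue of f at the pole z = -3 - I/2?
Write f(z) = P(z)/Q(z) with P(z) = z^2*cos(z) and Q(z) = z^2 + 7*z/2 - I*z/6 + 11/6 - 7*I/4.
The denominator factors as Q(z) = (z + 1/2 - 2*I/3)*(z + 3 + I/2), so z = -3 - I/2 is a simple zero of Q and P is analytic there; z = -3 - I/2 is therefore a simple pole and
  Res(f, z₀) = P(z₀)/Q'(z₀).

Q'(z) = 2*z + 7/2 - I/6, so Q'(-3 - I/2) = -5/2 - 7*I/6.
P(-3 - I/2) = (35/4 + 3*I)*cos(3 + I/2).

Res(f, -3 - I/2) = ((35/4 + 3*I)*cos(3 + I/2))/(-5/2 - 7*I/6) = (-1827/548 + 195*I/548)*cos(3 + I/2)

Final answer: (-1827/548 + 195*I/548)*cos(3 + I/2)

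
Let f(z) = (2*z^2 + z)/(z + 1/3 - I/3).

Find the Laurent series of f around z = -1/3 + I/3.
Put w = z - (-1/3 + I/3), i.e. z = w - 1/3 + I/3. The denominator is w, so it suffices to rewrite the numerator in powers of w.

P(z) = 2*z^2 + z
P(w - 1/3 + I/3) = -1/3 - I/9 + (-1/3 + 4*I/3)*w + 2*w^2

Dividing each term by w:
  f = (-1/3 - I/9)/w - 1/3 + 4*I/3 + 2*w

Substituting back w = z + 1/3 - I/3:
  f(z) = (-1/3 - I/9)/(z + 1/3 - I/3) - 1/3 + 4*I/3 + 2*(z + 1/3 - I/3)

The series is finite because the numerator is a polynomial; the negative powers form the principal part, and the coefficient of 1/(z + 1/3 - I/3) gives Res(f, -1/3 + I/3) = -1/3 - I/9.

Final answer: (-1/3 - I/9)/(z + 1/3 - I/3) - 1/3 + 4*I/3 + 2*(z + 1/3 - I/3)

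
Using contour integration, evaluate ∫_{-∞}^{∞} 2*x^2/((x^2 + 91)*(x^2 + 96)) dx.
2*pi*(-sqrt(91) + 4*sqrt(6))/5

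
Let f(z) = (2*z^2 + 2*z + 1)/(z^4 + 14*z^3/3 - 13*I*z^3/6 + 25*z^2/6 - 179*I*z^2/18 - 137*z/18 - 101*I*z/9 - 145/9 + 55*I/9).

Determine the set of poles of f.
{-3 + I/2, -2 - I, -2/3 + 2*I, 1 + 2*I/3}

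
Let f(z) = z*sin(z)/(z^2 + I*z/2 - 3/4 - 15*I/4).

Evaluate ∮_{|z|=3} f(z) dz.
By the residue theorem, ∮_C f(z) dz = 2πi · (sum of the residues of f at the poles inside |z| = 3).

The denominator factors as (z + 3/2 + 3*I/2)*(z - 3/2 - I), so the singularities of f are simple poles at z = -3/2 - 3*I/2, z = 3/2 + I.
  |-3/2 - 3*I/2|² = 9/2 < 9 = 3², so this pole is inside the contour.
  |3/2 + I|² = 13/4 < 9 = 3², so this pole is inside the contour.

With P(z) = z*sin(z) and Q(z) = z^2 + I*z/2 - 3/4 - 15*I/4, each pole is simple, so Res(f, z₀) = P(z₀)/Q'(z₀) with Q'(z) = 2*z + I/2.
  Res(f, -3/2 - 3*I/2) = P(-3/2 - 3*I/2)/Q'(-3/2 - 3*I/2) = ((3/2 + 3*I/2)*sin(3/2 + 3*I/2))/(-3 - 5*I/2) = (-33/61 - 3*I/61)*sin(3/2 + 3*I/2)
  Res(f, 3/2 + I) = P(3/2 + I)/Q'(3/2 + I) = ((3/2 + I)*sin(3/2 + I))/(3 + 5*I/2) = (28/61 - 3*I/61)*sin(3/2 + I)

Sum of residues inside C: (-33/61 - 3*I/61)*sin(3/2 + 3*I/2) + (28/61 - 3*I/61)*sin(3/2 + I)
∮_C f(z) dz = 2πi · ((-33/61 - 3*I/61)*sin(3/2 + 3*I/2) + (28/61 - 3*I/61)*sin(3/2 + I)) = pi*(6/61 - 66*I/61)*sin(3/2 + 3*I/2) + pi*(6/61 + 56*I/61)*sin(3/2 + I)

Final answer: pi*(6/61 - 66*I/61)*sin(3/2 + 3*I/2) + pi*(6/61 + 56*I/61)*sin(3/2 + I)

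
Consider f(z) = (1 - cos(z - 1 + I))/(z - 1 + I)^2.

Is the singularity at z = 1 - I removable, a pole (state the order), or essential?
removable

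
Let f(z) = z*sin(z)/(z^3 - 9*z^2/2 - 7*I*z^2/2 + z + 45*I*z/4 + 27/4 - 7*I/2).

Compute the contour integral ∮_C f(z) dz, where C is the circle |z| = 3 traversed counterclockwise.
By the residue theorem, ∮_C f(z) dz = 2πi · (sum of the residues of f at the poles inside |z| = 3).

The denominator factors as (z - 3/2 - 2*I)*(z - I)*(z - 3 - I/2), so the singularities of f are simple poles at z = 3/2 + 2*I, z = I, z = 3 + I/2.
  |3/2 + 2*I|² = 25/4 < 9 = 3², so this pole is inside the contour.
  |I|² = 1 < 9 = 3², so this pole is inside the contour.
  |3 + I/2|² = 37/4 > 9 = 3², so this pole is outside the contour.

With P(z) = z*sin(z) and Q(z) = z^3 - 9*z^2/2 - 7*I*z^2/2 + z + 45*I*z/4 + 27/4 - 7*I/2, each pole is simple, so Res(f, z₀) = P(z₀)/Q'(z₀) with Q'(z) = 3*z^2 - 9*z - 7*I*z + 1 + 45*I/4.
  Res(f, 3/2 + 2*I) = P(3/2 + 2*I)/Q'(3/2 + 2*I) = ((3/2 + 2*I)*sin(3/2 + 2*I))/(-15/4 + 3*I/4) = (-11/39 - 23*I/39)*sin(3/2 + 2*I)
  Res(f, I) = P(I)/Q'(I) = (-sinh(1))/(5 + 9*I/4) = (-80/481 + 36*I/481)*sinh(1)

Sum of residues inside C: (-11/39 - 23*I/39)*sin(3/2 + 2*I) + (-80/481 + 36*I/481)*sinh(1)
∮_C f(z) dz = 2πi · ((-11/39 - 23*I/39)*sin(3/2 + 2*I) + (-80/481 + 36*I/481)*sinh(1)) = pi*(46/39 - 22*I/39)*sin(3/2 + 2*I) + pi*(-72/481 - 160*I/481)*sinh(1)

Final answer: pi*(46/39 - 22*I/39)*sin(3/2 + 2*I) + pi*(-72/481 - 160*I/481)*sinh(1)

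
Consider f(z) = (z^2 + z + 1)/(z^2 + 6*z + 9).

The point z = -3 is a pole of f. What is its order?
Factor the denominator:
  z^2 + 6*z + 9 = (z + 3)^2

The numerator P(z) = z^2 + z + 1 has P(-3) = 7 ≠ 0, so no factor of (z + 3) cancels.
Near z = -3 we can therefore write f(z) = g(z)/(z + 3)^2 with g analytic at -3 and g(-3) ≠ 0 (g is just the numerator).

Hence z = -3 is a pole of order 2.

Final answer: 2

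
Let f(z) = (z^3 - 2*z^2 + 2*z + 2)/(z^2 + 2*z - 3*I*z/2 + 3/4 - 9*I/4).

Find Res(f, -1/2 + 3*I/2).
111/26 - 69*I/26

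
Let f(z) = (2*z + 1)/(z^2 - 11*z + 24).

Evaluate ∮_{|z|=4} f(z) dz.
-14*I*pi/5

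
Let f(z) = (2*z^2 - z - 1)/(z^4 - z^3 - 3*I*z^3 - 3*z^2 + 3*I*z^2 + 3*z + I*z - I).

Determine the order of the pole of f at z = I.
Factor the denominator:
  z^4 - z^3 - 3*I*z^3 - 3*z^2 + 3*I*z^2 + 3*z + I*z - I = (z - I)^3*(z - 1)

The numerator P(z) = 2*z^2 - z - 1 has P(I) = -3 - I ≠ 0, so no factor of (z - I) cancels.
Near z = I we can therefore write f(z) = g(z)/(z - I)^3 with g analytic at I and g(I) ≠ 0 (g is the numerator divided by the remaining denominator factors).

Hence z = I is a pole of order 3.

Final answer: 3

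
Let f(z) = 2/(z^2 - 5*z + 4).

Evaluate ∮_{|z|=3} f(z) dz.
-4*I*pi/3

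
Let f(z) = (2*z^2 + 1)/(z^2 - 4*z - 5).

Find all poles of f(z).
The singularities of f are the zeros of the denominator. Factoring,
  z^2 - 4*z - 5 = (z + 1)*(z - 5)
so the candidates are z = -1, z = 5.

Check the numerator P(z) = 2*z^2 + 1 at each one:
  P(-1) = 3 ≠ 0, so z = -1 is a (simple) pole.
  P(5) = 51 ≠ 0, so z = 5 is a (simple) pole.

Poles of f: {-1, 5}

Final answer: {-1, 5}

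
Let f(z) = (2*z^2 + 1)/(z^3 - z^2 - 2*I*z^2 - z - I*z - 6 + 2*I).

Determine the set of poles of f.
{-1 - I, 2*I, 2 + I}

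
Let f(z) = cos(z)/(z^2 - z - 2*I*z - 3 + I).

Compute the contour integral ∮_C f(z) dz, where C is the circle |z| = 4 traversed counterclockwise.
By the residue theorem, ∮_C f(z) dz = 2πi · (sum of the residues of f at the poles inside |z| = 4).

The denominator factors as (z - 2 - I)*(z + 1 - I), so the singularities of f are simple poles at z = 2 + I, z = -1 + I.
  |2 + I|² = 5 < 16 = 4², so this pole is inside the contour.
  |-1 + I|² = 2 < 16 = 4², so this pole is inside the contour.

With P(z) = cos(z) and Q(z) = z^2 - z - 2*I*z - 3 + I, each pole is simple, so Res(f, z₀) = P(z₀)/Q'(z₀) with Q'(z) = 2*z - 1 - 2*I.
  Res(f, 2 + I) = P(2 + I)/Q'(2 + I) = (cos(2 + I))/(3) = cos(2 + I)/3
  Res(f, -1 + I) = P(-1 + I)/Q'(-1 + I) = (cos(1 - I))/(-3) = -cos(1 - I)/3

Sum of residues inside C: cos(2 + I)/3 - cos(1 - I)/3
∮_C f(z) dz = 2πi · (cos(2 + I)/3 - cos(1 - I)/3) = -2*I*pi*cos(1 - I)/3 + 2*I*pi*cos(2 + I)/3

Final answer: -2*I*pi*cos(1 - I)/3 + 2*I*pi*cos(2 + I)/3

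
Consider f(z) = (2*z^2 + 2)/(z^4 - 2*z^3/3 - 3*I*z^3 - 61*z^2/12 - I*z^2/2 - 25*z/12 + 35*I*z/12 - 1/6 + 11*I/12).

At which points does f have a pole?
The singularities of f are the zeros of the denominator. Factoring,
  z^4 - 2*z^3/3 - 3*I*z^3 - 61*z^2/12 - I*z^2/2 - 25*z/12 + 35*I*z/12 - 1/6 + 11*I/12 = (z - I)*(z + 1 - I/2)*(z - 2 - 3*I/2)*(z + 1/3)
so the candidates are z = I, z = -1 + I/2, z = 2 + 3*I/2, z = -1/3.

Check the numerator P(z) = 2*z^2 + 2 at each one:
  P(I) = 0, so the factor (z - I) cancels and z = I is only a removable singularity, not a pole.
  P(-1 + I/2) = 7/2 - 2*I ≠ 0, so z = -1 + I/2 is a (simple) pole.
  P(2 + 3*I/2) = 11/2 + 12*I ≠ 0, so z = 2 + 3*I/2 is a (simple) pole.
  P(-1/3) = 20/9 ≠ 0, so z = -1/3 is a (simple) pole.

Poles of f: {-1 + I/2, -1/3, 2 + 3*I/2}

Final answer: {-1 + I/2, -1/3, 2 + 3*I/2}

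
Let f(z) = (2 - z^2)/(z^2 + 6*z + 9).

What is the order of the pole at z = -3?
2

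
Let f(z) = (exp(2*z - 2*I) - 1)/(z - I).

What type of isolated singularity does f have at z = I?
removable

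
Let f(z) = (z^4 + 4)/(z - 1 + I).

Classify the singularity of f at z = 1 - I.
The numerator vanishes at z = 1 - I ((1 - I)^4 = -4), so it is divisible by z - 1 + I:
  z^4 + 4 = (z - 1 + I)*(z^3 + z^2 - I*z^2 - 2*I*z - 2 - 2*I)
Hence for z ≠ 1 - I, f(z) = z^3 + z^2 - I*z^2 - 2*I*z - 2 - 2*I, a polynomial, and lim_{z→1 - I} f(z) = -8 - 8*I is finite.
So the singularity is removable.

Final answer: removable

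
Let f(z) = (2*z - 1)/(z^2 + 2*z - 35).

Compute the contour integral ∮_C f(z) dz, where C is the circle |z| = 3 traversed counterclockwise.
By the residue theorem, ∮_C f(z) dz = 2πi · (sum of the residues of f at the poles inside |z| = 3).

The denominator factors as (z + 7)*(z - 5), so the singularities of f are simple poles at z = -7, z = 5.
  |-7|² = 49 > 9 = 3², so this pole is outside the contour.
  |5|² = 25 > 9 = 3², so this pole is outside the contour.

No pole lies inside the contour, so f is analytic on and inside C and the integral is 0 (Cauchy's theorem).

Final answer: 0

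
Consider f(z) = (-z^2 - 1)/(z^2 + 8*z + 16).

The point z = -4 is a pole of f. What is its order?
Factor the denominator:
  z^2 + 8*z + 16 = (z + 4)^2

The numerator P(z) = -z^2 - 1 has P(-4) = -17 ≠ 0, so no factor of (z + 4) cancels.
Near z = -4 we can therefore write f(z) = g(z)/(z + 4)^2 with g analytic at -4 and g(-4) ≠ 0 (g is just the numerator).

Hence z = -4 is a pole of order 2.

Final answer: 2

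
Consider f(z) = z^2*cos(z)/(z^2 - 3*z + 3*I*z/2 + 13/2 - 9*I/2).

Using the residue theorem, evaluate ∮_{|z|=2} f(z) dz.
0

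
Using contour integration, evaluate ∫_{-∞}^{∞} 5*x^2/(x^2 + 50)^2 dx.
sqrt(2)*pi/4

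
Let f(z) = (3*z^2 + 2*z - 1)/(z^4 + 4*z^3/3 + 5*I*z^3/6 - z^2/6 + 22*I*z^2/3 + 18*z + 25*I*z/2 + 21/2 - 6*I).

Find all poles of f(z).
The singularities of f are the zeros of the denominator. Factoring,
  z^4 + 4*z^3/3 + 5*I*z^3/6 - z^2/6 + 22*I*z^2/3 + 18*z + 25*I*z/2 + 21/2 - 6*I = (z - 3*I/2)*(z + 3)*(z + 1/3 - 2*I/3)*(z - 2 + 3*I)
so the candidates are z = 3*I/2, z = -3, z = -1/3 + 2*I/3, z = 2 - 3*I.

Check the numerator P(z) = 3*z^2 + 2*z - 1 at each one:
  P(3*I/2) = -31/4 + 3*I ≠ 0, so z = 3*I/2 is a (simple) pole.
  P(-3) = 20 ≠ 0, so z = -3 is a (simple) pole.
  P(-1/3 + 2*I/3) = -8/3 ≠ 0, so z = -1/3 + 2*I/3 is a (simple) pole.
  P(2 - 3*I) = -12 - 42*I ≠ 0, so z = 2 - 3*I is a (simple) pole.

Poles of f: {-3, -1/3 + 2*I/3, 3*I/2, 2 - 3*I}

Final answer: {-3, -1/3 + 2*I/3, 3*I/2, 2 - 3*I}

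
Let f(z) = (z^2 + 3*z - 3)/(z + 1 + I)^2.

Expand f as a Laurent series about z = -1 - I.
Put w = z - (-1 - I), i.e. z = w - 1 - I. The denominator is w^2, so it suffices to rewrite the numerator in powers of w.

P(z) = z^2 + 3*z - 3
P(w - 1 - I) = -6 - I + (1 - 2*I)*w + w^2

Dividing each term by w^2:
  f = (-6 - I)/w^2 + (1 - 2*I)/w + 1

Substituting back w = z + 1 + I:
  f(z) = (-6 - I)/(z + 1 + I)^2 + (1 - 2*I)/(z + 1 + I) + 1

The series is finite because the numerator is a polynomial; the negative powers form the principal part, and the coefficient of 1/(z + 1 + I) gives Res(f, -1 - I) = 1 - 2*I.

Final answer: (-6 - I)/(z + 1 + I)^2 + (1 - 2*I)/(z + 1 + I) + 1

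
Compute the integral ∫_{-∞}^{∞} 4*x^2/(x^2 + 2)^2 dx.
Let f(z) = 4*z^2/(z^2 + 2)^2. The denominator has no real zeros and deg Q - deg P = 2 ≥ 2, so the integral of f over the upper semicircle |z| = R tends to 0 as R → ∞. Closing the contour in the upper half-plane,
  ∫_{-∞}^{∞} f(x) dx = 2πi · Σ Res(f, z_k)  over the poles with Im z_k > 0.

Zeros of the denominator: z^2 + 2 = 0 gives z = ±sqrt(2)*I.
Upper half-plane: z = sqrt(2)*I (a pole of order 2).

Write f(z) = g(z)/(z - sqrt(2)*I)^2 with g(z) = 4*z^2/(z + sqrt(2)*I)^2. For a double pole, Res(f, z₀) = g'(z₀):
  g'(z) = 8*sqrt(2)*I*z/(z + sqrt(2)*I)^3
  Res(f, sqrt(2)*I) = g'(sqrt(2)*I) = -sqrt(2)*I/2

∫_{-∞}^{∞} f(x) dx = 2πi · (-sqrt(2)*I/2) = sqrt(2)*pi

Final answer: sqrt(2)*pi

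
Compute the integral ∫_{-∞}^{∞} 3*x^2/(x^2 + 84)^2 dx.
sqrt(21)*pi/28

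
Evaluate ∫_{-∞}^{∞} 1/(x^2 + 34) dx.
sqrt(34)*pi/34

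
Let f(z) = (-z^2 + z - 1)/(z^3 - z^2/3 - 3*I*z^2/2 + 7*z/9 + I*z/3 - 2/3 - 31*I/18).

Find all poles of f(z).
The singularities of f are the zeros of the denominator. Factoring,
  z^3 - z^2/3 - 3*I*z^2/2 + 7*z/9 + I*z/3 - 2/3 - 31*I/18 = (z - 2/3 - I)*(z + 1/3 - 3*I/2)*(z + I)
so the candidates are z = 2/3 + I, z = -1/3 + 3*I/2, z = -I.

Check the numerator P(z) = -z^2 + z - 1 at each one:
  P(2/3 + I) = 2/9 - I/3 ≠ 0, so z = 2/3 + I is a (simple) pole.
  P(-1/3 + 3*I/2) = 29/36 + 5*I/2 ≠ 0, so z = -1/3 + 3*I/2 is a (simple) pole.
  P(-I) = -I ≠ 0, so z = -I is a (simple) pole.

Poles of f: {-1/3 + 3*I/2, -I, 2/3 + I}

Final answer: {-1/3 + 3*I/2, -I, 2/3 + I}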